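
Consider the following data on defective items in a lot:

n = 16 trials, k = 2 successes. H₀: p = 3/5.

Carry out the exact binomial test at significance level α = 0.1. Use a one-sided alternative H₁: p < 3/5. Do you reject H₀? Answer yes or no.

reject H₀: yes

Exact binomial: n=16, k=2, p₀=3/5=0.6000
P(X≤2) from Σ C(n,i)·p₀^i·(1−p₀)^(n−i)
p-value (one-sided, H₁ less) = 0.00013
At α=0.1: p < α → reject H₀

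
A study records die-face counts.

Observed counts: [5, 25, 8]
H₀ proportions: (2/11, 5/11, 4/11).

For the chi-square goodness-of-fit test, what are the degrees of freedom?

df = k − 1 = 3 − 1 = 2

degrees of freedom = 2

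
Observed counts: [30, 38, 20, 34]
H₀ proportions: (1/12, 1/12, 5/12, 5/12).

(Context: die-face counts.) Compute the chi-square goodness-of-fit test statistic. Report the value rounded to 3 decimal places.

n = 122; E_i = n·p_i = [10.17, 10.17, 50.83, 50.83]
χ² = (30−10.17)²/10.17 + (38−10.17)²/10.17 + (20−50.83)²/50.83 + (34−50.83)²/50.83 = 139.1672
df = 3

test statistic = 139.167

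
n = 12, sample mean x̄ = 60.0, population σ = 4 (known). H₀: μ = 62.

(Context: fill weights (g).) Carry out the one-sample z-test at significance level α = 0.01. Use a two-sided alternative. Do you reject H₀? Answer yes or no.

reject H₀: no

SE = σ/√n = 4/√12 = 1.1547
z = (x̄−μ₀)/SE = (60.0−62)/1.1547 = -1.7321
p-value (two-sided) = 0.08326
At α=0.01: p ≥ α → fail to reject H₀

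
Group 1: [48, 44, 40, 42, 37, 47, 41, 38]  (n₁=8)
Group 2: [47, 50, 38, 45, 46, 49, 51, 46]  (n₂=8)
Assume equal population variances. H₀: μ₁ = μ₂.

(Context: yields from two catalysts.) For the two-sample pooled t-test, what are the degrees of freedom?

degrees of freedom = 14

df = n₁ + n₂ − 2 = 8 + 8 − 2 = 14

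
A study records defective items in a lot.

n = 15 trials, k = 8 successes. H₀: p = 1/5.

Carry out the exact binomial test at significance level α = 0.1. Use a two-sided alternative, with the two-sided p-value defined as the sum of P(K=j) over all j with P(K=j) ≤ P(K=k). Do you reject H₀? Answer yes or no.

reject H₀: yes

Exact binomial: n=15, k=8, p₀=1/5=0.2000
P(X=j) = C(n,j)·p₀^j·(1−p₀)^(n−j); p = Σ P(X=j) over j with P(X=j) ≤ P(X=8)
p-value (two-sided) = 0.00424
At α=0.1: p < α → reject H₀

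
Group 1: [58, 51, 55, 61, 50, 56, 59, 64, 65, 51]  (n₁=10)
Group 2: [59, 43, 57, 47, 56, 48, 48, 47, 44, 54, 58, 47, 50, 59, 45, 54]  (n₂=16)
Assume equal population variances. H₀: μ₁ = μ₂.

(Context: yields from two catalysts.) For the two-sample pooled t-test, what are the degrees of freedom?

degrees of freedom = 24

df = n₁ + n₂ − 2 = 10 + 16 − 2 = 24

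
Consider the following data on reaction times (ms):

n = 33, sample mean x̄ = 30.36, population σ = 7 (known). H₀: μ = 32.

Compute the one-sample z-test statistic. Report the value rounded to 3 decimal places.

SE = σ/√n = 7/√33 = 1.2185
z = (x̄−μ₀)/SE = (30.36−32)/1.2185 = -1.3459

test statistic = -1.346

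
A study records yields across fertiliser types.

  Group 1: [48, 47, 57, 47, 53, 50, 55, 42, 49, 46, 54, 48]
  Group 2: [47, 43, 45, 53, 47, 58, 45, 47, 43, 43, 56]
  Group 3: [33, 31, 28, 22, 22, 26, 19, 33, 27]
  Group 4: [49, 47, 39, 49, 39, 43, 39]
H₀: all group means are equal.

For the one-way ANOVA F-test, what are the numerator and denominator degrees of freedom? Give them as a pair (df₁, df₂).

degrees of freedom = [3, 35]

k = 4 groups, N = 39 total
df = (k−1, N−k) = (4−1, 39−4) = (3, 35)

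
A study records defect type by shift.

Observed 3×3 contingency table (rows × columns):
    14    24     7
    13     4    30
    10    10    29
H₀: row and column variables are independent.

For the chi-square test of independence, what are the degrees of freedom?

df = (r−1)(c−1) = (3−1)·(3−1) = 4

degrees of freedom = 4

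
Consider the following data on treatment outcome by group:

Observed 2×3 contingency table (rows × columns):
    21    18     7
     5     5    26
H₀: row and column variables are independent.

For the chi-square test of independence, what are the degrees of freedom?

df = (r−1)(c−1) = (2−1)·(3−1) = 2

degrees of freedom = 2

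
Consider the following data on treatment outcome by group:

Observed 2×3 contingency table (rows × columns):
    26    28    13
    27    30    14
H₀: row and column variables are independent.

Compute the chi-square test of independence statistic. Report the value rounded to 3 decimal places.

test statistic = 0.009

Row totals [67, 71], col totals [53, 58, 27], n=138
χ² = (26−25.73)²/25.73 + (28−28.16)²/28.16 + (13−13.11)²/13.11 + (27−27.27)²/27.27 + (30−29.84)²/29.84 + (14−13.89)²/13.89 = 0.0089
df = 2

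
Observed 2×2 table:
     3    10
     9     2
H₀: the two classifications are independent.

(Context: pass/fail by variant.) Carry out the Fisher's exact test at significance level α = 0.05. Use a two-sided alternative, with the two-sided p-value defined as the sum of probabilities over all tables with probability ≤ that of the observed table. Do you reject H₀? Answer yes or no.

Margins: r₁=13, r₂=11, c₁=12, c₂=12, n=24
p_obs = C(13,3)·C(11,9)/C(24,12); sum pmf over tables with pmf ≤ p_obs
p-value (two-sided) = 0.01228
At α=0.05: p < α → reject H₀

reject H₀: yes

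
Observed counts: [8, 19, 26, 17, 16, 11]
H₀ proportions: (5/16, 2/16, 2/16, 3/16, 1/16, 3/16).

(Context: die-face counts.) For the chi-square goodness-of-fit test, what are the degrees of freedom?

df = k − 1 = 6 − 1 = 5

degrees of freedom = 5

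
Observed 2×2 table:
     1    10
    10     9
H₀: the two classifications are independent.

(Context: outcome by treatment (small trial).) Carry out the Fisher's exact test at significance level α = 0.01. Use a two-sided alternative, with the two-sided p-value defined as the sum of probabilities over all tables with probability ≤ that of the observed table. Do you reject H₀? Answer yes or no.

reject H₀: no

Margins: r₁=11, r₂=19, c₁=11, c₂=19, n=30
p_obs = C(11,1)·C(19,10)/C(30,11); sum pmf over tables with pmf ≤ p_obs
p-value (two-sided) = 0.02309
At α=0.01: p ≥ α → fail to reject H₀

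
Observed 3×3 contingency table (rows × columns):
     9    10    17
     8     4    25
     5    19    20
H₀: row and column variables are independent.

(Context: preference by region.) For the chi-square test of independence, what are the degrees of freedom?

degrees of freedom = 4

df = (r−1)(c−1) = (3−1)·(3−1) = 4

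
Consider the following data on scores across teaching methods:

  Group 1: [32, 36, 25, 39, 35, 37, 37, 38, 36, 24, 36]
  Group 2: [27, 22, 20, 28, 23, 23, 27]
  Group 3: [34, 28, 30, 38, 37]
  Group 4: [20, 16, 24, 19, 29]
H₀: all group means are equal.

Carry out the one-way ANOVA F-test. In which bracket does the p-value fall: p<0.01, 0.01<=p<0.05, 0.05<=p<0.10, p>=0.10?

p-value bracket: p<0.01

Group means [34.09, 24.29, 33.40, 21.60], grand mean 29.286
SSB = Σnᵢ(x̄ᵢ−x̄)² = 808.977; SSW = ΣΣ(x−x̄ᵢ)² = 488.738
MSB = 808.977/3 = 269.6589; MSW = 488.738/24 = 20.3641
F = MSB/MSW = 13.2419
df = (3, 24)
p-value (upper-tail) = 0.00003
→ bracket: p<0.01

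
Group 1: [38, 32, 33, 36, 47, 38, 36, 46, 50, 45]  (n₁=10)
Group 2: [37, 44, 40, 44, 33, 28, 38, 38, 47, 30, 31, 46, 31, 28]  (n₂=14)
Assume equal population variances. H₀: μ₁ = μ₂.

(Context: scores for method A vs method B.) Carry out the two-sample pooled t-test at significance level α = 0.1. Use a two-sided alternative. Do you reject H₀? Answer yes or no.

x̄₁=40.100, s₁=6.350, n₁=10
x̄₂=36.786, s₂=6.727, n₂=14
s_p² = [9·6.350² + 13·6.727²]/22 = 43.2390
SE = √(s_p²·(1/10+1/14)) = 2.7226
t = (40.100−36.786)/2.7226 = 1.2173
df = 22
p-value (two-sided) = 0.23637
At α=0.1: p ≥ α → fail to reject H₀

reject H₀: no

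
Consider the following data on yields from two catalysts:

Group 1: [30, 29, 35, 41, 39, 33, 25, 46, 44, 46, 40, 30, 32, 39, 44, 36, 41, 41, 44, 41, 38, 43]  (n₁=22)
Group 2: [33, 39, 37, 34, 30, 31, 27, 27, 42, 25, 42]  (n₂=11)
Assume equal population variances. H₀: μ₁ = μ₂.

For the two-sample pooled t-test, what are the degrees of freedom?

degrees of freedom = 31

df = n₁ + n₂ − 2 = 22 + 11 − 2 = 31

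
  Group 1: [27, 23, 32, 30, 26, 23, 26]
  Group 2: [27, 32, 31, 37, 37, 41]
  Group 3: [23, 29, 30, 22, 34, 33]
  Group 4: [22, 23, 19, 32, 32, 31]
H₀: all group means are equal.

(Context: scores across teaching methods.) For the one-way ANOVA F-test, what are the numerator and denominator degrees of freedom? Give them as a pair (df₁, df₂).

degrees of freedom = [3, 21]

k = 4 groups, N = 25 total
df = (k−1, N−k) = (4−1, 25−4) = (3, 21)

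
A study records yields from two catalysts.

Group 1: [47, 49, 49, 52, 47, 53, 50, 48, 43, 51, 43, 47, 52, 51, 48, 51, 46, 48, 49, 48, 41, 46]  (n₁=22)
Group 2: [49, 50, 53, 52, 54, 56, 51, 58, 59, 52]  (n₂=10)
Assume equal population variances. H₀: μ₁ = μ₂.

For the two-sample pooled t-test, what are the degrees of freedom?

degrees of freedom = 30

df = n₁ + n₂ − 2 = 22 + 10 − 2 = 30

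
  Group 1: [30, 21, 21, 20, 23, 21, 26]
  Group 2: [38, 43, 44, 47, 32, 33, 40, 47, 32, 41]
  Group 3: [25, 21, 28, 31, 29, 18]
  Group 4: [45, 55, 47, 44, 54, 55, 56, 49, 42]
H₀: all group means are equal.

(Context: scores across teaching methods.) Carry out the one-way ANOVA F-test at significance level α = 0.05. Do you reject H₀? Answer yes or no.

Group means [23.14, 39.70, 25.33, 49.67], grand mean 36.188
SSB = Σnᵢ(x̄ᵢ−x̄)² = 3656.585; SSW = ΣΣ(x−x̄ᵢ)² = 744.290
MSB = 3656.585/3 = 1218.8615; MSW = 744.290/28 = 26.5818
F = MSB/MSW = 45.8532
df = (3, 28)
p-value (upper-tail) = 0.00000
At α=0.05: p < α → reject H₀

reject H₀: yes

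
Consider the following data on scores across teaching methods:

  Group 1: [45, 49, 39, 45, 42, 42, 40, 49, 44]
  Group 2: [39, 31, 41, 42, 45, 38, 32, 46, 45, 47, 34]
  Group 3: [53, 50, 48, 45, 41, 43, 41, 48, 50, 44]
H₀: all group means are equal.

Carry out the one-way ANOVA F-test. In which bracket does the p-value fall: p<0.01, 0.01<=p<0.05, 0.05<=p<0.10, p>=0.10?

Group means [43.89, 40.00, 46.30], grand mean 43.267
SSB = Σnᵢ(x̄ᵢ−x̄)² = 212.878; SSW = ΣΣ(x−x̄ᵢ)² = 578.989
MSB = 212.878/2 = 106.4389; MSW = 578.989/27 = 21.4440
F = MSB/MSW = 4.9636
df = (2, 27)
p-value (upper-tail) = 0.01460
→ bracket: 0.01<=p<0.05

p-value bracket: 0.01<=p<0.05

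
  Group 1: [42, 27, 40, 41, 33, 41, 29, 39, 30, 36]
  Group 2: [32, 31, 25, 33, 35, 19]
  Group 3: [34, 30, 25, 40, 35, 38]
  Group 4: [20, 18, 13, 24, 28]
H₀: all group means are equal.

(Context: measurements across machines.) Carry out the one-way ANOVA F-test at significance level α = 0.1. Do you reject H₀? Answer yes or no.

reject H₀: yes

Group means [35.80, 29.17, 33.67, 20.60], grand mean 31.037
SSB = Σnᵢ(x̄ᵢ−x̄)² = 833.996; SSW = ΣΣ(x−x̄ᵢ)² = 746.967
MSB = 833.996/3 = 277.9988; MSW = 746.967/23 = 32.4768
F = MSB/MSW = 8.5599
df = (3, 23)
p-value (upper-tail) = 0.00053
At α=0.1: p < α → reject H₀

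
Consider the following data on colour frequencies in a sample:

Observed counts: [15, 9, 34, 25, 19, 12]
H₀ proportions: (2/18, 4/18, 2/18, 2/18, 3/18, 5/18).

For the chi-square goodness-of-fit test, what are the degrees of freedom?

df = k − 1 = 6 − 1 = 5

degrees of freedom = 5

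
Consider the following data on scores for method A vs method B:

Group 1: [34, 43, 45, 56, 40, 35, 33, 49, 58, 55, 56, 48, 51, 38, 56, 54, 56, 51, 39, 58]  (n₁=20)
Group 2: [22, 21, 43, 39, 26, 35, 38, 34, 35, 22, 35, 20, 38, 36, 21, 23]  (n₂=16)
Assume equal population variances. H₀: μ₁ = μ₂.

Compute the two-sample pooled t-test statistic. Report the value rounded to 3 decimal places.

x̄₁=47.750, s₁=8.669, n₁=20
x̄₂=30.500, s₂=7.983, n₂=16
s_p² = [19·8.669² + 15·7.983²]/34 = 70.1103
SE = √(s_p²·(1/20+1/16)) = 2.8085
t = (47.750−30.500)/2.8085 = 6.1422
df = 34

test statistic = 6.142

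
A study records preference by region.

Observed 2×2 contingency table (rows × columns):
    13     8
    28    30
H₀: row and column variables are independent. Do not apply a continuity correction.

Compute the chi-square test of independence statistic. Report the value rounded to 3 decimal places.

Row totals [21, 58], col totals [41, 38], n=79
χ² = (13−10.90)²/10.90 + (8−10.10)²/10.10 + (28−30.10)²/30.10 + (30−27.90)²/27.90 = 1.1472
df = 1

test statistic = 1.147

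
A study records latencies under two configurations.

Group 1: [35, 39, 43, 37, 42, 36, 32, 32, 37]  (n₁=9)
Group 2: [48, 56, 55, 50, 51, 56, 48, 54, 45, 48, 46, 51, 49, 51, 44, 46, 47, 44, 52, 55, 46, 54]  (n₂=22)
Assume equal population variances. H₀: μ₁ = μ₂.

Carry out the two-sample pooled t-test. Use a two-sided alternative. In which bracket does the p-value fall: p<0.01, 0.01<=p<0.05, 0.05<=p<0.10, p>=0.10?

p-value bracket: p<0.01

x̄₁=37.000, s₁=3.873, n₁=9
x̄₂=49.818, s₂=3.948, n₂=22
s_p² = [8·3.873² + 21·3.948²]/29 = 15.4232
SE = √(s_p²·(1/9+1/22)) = 1.5539
t = (37.000−49.818)/1.5539 = -8.2488
df = 29
p-value (two-sided) = 0.00000
→ bracket: p<0.01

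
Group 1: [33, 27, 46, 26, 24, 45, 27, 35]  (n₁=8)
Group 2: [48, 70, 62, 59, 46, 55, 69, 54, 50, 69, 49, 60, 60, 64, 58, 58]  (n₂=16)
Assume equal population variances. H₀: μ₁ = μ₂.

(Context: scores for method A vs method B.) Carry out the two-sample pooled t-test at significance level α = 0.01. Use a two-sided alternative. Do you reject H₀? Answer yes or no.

reject H₀: yes

x̄₁=32.875, s₁=8.610, n₁=8
x̄₂=58.188, s₂=7.574, n₂=16
s_p² = [7·8.610² + 15·7.574²]/22 = 62.6960
SE = √(s_p²·(1/8+1/16)) = 3.4286
t = (32.875−58.188)/3.4286 = -7.3827
df = 22
p-value (two-sided) = 0.00000
At α=0.01: p < α → reject H₀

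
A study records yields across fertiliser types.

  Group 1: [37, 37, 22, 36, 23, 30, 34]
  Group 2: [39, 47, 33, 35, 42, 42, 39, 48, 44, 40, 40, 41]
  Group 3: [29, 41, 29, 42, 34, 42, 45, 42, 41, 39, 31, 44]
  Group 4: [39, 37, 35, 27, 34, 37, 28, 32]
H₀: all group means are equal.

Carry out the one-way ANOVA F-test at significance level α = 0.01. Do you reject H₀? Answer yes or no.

reject H₀: yes

Group means [31.29, 40.83, 38.25, 33.62], grand mean 36.846
SSB = Σnᵢ(x̄ᵢ−x̄)² = 513.857; SSW = ΣΣ(x−x̄ᵢ)² = 967.220
MSB = 513.857/3 = 171.2856; MSW = 967.220/35 = 27.6349
F = MSB/MSW = 6.1982
df = (3, 35)
p-value (upper-tail) = 0.00172
At α=0.01: p < α → reject H₀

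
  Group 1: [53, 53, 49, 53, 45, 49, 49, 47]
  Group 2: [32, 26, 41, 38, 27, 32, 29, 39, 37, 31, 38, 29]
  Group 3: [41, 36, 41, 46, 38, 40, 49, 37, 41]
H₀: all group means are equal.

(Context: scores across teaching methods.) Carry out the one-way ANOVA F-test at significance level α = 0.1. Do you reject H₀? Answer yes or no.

reject H₀: yes

Group means [49.75, 33.25, 41.00], grand mean 40.207
SSB = Σnᵢ(x̄ᵢ−x̄)² = 1315.009; SSW = ΣΣ(x−x̄ᵢ)² = 491.750
MSB = 1315.009/2 = 657.5043; MSW = 491.750/26 = 18.9135
F = MSB/MSW = 34.7638
df = (2, 26)
p-value (upper-tail) = 0.00000
At α=0.1: p < α → reject H₀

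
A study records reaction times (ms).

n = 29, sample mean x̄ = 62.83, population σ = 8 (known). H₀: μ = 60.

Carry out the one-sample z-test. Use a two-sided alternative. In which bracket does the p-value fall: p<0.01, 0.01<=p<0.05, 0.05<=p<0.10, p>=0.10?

SE = σ/√n = 8/√29 = 1.4856
z = (x̄−μ₀)/SE = (62.83−60)/1.4856 = 1.9050
p-value (two-sided) = 0.05678
→ bracket: 0.05<=p<0.10

p-value bracket: 0.05<=p<0.10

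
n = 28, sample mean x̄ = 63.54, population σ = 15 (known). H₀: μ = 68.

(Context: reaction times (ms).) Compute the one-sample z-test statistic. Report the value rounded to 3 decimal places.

SE = σ/√n = 15/√28 = 2.8347
z = (x̄−μ₀)/SE = (63.54−68)/2.8347 = -1.5733

test statistic = -1.573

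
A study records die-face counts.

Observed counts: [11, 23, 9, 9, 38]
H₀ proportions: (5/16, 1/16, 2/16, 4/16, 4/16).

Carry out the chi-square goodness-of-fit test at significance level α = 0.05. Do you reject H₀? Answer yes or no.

n = 90; E_i = n·p_i = [28.12, 5.62, 11.25, 22.50, 22.50]
χ² = (11−28.12)²/28.12 + (23−5.62)²/5.62 + (9−11.25)²/11.25 + (9−22.50)²/22.50 + (38−22.50)²/22.50 = 83.3244
df = 4
p-value (upper-tail) = 0.00000
At α=0.05: p < α → reject H₀

reject H₀: yes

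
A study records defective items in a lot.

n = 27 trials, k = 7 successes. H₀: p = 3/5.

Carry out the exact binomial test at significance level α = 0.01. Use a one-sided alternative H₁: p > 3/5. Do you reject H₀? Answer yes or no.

reject H₀: no

Exact binomial: n=27, k=7, p₀=3/5=0.6000
P(X≥7) from Σ C(n,i)·p₀^i·(1−p₀)^(n−i)
p-value (one-sided, H₁ greater) = 0.99993
At α=0.01: p ≥ α → fail to reject H₀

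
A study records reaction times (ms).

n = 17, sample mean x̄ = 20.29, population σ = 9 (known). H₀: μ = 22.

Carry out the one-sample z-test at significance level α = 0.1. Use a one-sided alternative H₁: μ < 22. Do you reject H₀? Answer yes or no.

reject H₀: no

SE = σ/√n = 9/√17 = 2.1828
z = (x̄−μ₀)/SE = (20.29−22)/2.1828 = -0.7834
p-value (one-sided, H₁ less) = 0.21670
At α=0.1: p ≥ α → fail to reject H₀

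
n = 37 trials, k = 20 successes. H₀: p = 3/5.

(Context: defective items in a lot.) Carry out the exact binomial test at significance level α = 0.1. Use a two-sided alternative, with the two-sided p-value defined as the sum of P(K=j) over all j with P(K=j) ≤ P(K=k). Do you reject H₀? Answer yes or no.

Exact binomial: n=37, k=20, p₀=3/5=0.6000
P(X=j) = C(n,j)·p₀^j·(1−p₀)^(n−j); p = Σ P(X=j) over j with P(X=j) ≤ P(X=20)
p-value (two-sided) = 0.50360
At α=0.1: p ≥ α → fail to reject H₀

reject H₀: no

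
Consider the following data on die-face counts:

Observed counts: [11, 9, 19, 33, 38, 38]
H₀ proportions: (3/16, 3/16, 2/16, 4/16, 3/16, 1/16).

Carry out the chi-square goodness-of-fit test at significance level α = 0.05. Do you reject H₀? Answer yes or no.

n = 148; E_i = n·p_i = [27.75, 27.75, 18.50, 37.00, 27.75, 9.25]
χ² = (11−27.75)²/27.75 + (9−27.75)²/27.75 + (19−18.50)²/18.50 + (33−37.00)²/37.00 + (38−27.75)²/27.75 + (38−9.25)²/9.25 = 116.3694
df = 5
p-value (upper-tail) = 0.00000
At α=0.05: p < α → reject H₀

reject H₀: yes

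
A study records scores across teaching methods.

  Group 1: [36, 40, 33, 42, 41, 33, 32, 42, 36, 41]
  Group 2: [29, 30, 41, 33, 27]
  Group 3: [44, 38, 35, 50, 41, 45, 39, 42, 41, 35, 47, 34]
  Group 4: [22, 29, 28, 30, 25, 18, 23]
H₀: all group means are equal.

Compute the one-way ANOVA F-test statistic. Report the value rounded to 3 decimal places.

test statistic = 18.746

Group means [37.60, 32.00, 40.92, 25.00], grand mean 35.353
SSB = Σnᵢ(x̄ᵢ−x̄)² = 1228.448; SSW = ΣΣ(x−x̄ᵢ)² = 655.317
MSB = 1228.448/3 = 409.4827; MSW = 655.317/30 = 21.8439
F = MSB/MSW = 18.7459
df = (3, 30)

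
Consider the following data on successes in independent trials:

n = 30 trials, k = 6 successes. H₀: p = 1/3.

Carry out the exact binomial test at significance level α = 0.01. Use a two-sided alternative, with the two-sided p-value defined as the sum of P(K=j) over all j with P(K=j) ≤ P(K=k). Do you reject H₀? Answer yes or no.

reject H₀: no

Exact binomial: n=30, k=6, p₀=1/3=0.3333
P(X=j) = C(n,j)·p₀^j·(1−p₀)^(n−j); p = Σ P(X=j) over j with P(X=j) ≤ P(X=6)
p-value (two-sided) = 0.17361
At α=0.01: p ≥ α → fail to reject H₀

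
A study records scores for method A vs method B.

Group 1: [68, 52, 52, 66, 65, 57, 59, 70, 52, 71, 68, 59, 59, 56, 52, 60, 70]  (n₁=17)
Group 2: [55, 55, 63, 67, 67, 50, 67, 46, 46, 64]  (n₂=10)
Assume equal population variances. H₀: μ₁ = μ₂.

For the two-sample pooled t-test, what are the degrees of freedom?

degrees of freedom = 25

df = n₁ + n₂ − 2 = 17 + 10 − 2 = 25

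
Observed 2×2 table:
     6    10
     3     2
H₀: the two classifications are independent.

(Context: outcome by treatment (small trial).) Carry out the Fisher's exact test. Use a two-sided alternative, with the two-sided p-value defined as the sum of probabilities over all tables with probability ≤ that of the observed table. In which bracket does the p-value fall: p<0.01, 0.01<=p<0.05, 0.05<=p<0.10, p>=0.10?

p-value bracket: p>=0.10

Margins: r₁=16, r₂=5, c₁=9, c₂=12, n=21
p_obs = C(16,6)·C(5,3)/C(21,9); sum pmf over tables with pmf ≤ p_obs
p-value (two-sided) = 0.61079
→ bracket: p>=0.10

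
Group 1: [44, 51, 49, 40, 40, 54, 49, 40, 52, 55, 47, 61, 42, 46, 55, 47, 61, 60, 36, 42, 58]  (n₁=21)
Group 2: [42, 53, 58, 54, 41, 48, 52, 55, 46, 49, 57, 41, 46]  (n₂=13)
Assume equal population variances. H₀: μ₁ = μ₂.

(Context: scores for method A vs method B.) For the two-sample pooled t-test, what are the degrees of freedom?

degrees of freedom = 32

df = n₁ + n₂ − 2 = 21 + 13 − 2 = 32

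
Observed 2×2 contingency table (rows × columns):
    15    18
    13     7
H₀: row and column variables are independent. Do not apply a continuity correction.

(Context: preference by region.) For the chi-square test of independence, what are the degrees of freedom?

degrees of freedom = 1

df = (r−1)(c−1) = (2−1)·(2−1) = 1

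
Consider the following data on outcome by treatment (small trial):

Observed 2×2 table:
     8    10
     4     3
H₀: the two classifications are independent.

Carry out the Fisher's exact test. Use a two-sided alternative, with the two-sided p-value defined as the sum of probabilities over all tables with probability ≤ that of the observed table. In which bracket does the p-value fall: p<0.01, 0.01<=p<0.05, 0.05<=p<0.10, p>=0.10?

p-value bracket: p>=0.10

Margins: r₁=18, r₂=7, c₁=12, c₂=13, n=25
p_obs = C(18,8)·C(7,4)/C(25,12); sum pmf over tables with pmf ≤ p_obs
p-value (two-sided) = 0.67277
→ bracket: p>=0.10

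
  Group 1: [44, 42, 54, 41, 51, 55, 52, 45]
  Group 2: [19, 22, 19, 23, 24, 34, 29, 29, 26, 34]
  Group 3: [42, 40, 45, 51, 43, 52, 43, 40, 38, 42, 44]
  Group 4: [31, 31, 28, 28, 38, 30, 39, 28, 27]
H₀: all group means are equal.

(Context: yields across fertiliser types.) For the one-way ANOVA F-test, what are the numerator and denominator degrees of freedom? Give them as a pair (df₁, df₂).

k = 4 groups, N = 38 total
df = (k−1, N−k) = (4−1, 38−4) = (3, 34)

degrees of freedom = [3, 34]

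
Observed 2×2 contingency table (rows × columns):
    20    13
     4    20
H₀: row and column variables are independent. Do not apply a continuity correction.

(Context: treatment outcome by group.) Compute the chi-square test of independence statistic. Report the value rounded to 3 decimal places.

Row totals [33, 24], col totals [24, 33], n=57
χ² = (20−13.89)²/13.89 + (13−19.11)²/19.11 + (4−10.11)²/10.11 + (20−13.89)²/13.89 = 11.0048
df = 1

test statistic = 11.005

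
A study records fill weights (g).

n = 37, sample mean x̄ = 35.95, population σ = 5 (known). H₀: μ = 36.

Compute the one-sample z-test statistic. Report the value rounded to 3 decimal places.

test statistic = -0.061

SE = σ/√n = 5/√37 = 0.8220
z = (x̄−μ₀)/SE = (35.95−36)/0.8220 = -0.0608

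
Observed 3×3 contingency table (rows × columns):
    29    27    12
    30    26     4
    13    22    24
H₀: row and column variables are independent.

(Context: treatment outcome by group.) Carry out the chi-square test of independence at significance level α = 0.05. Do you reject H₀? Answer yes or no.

Row totals [68, 60, 59], col totals [72, 75, 40], n=187
χ² = (29−26.18)²/26.18 + (27−27.27)²/27.27 + (12−14.55)²/14.55 + (30−23.10)²/23.10 + (26−24.06)²/24.06 + (4−12.83)²/12.83 + (13−22.72)²/22.72 + (22−23.66)²/23.66 + (24−12.62)²/12.62 = 23.5820
df = 4
p-value (upper-tail) = 0.00010
At α=0.05: p < α → reject H₀

reject H₀: yes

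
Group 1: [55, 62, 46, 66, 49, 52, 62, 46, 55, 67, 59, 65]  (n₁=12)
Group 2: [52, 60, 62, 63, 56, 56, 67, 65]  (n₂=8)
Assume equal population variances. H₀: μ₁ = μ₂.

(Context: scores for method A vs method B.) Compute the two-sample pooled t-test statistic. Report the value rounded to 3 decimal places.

x̄₁=57.000, s₁=7.616, n₁=12
x̄₂=60.125, s₂=5.111, n₂=8
s_p² = [11·7.616² + 7·5.111²]/18 = 45.6042
SE = √(s_p²·(1/12+1/8)) = 3.0823
t = (57.000−60.125)/3.0823 = -1.0138
df = 18

test statistic = -1.014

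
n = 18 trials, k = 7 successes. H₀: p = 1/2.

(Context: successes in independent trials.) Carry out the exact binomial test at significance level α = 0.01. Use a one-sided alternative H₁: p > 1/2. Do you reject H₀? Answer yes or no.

Exact binomial: n=18, k=7, p₀=1/2=0.5000
P(X≥7) from Σ C(n,i)·p₀^i·(1−p₀)^(n−i)
p-value (one-sided, H₁ greater) = 0.88106
At α=0.01: p ≥ α → fail to reject H₀

reject H₀: no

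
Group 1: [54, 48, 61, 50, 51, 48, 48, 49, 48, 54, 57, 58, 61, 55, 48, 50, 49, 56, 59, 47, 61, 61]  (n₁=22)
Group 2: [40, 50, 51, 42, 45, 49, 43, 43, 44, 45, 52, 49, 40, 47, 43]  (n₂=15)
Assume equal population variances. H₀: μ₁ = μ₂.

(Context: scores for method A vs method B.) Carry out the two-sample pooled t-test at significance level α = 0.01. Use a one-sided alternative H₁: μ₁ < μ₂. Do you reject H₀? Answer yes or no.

reject H₀: no

x̄₁=53.318, s₁=5.168, n₁=22
x̄₂=45.533, s₂=3.907, n₂=15
s_p² = [21·5.168² + 14·3.907²]/35 = 22.1287
SE = √(s_p²·(1/22+1/15)) = 1.5752
t = (53.318−45.533)/1.5752 = 4.9423
df = 35
p-value (one-sided, H₁ less) = 0.99999
At α=0.01: p ≥ α → fail to reject H₀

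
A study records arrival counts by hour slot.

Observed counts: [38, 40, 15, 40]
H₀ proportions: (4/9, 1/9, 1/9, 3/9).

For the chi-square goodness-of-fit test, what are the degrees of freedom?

degrees of freedom = 3

df = k − 1 = 4 − 1 = 3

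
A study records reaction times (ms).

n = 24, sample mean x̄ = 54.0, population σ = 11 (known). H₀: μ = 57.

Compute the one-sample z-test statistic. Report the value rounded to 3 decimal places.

test statistic = -1.336

SE = σ/√n = 11/√24 = 2.2454
z = (x̄−μ₀)/SE = (54.0−57)/2.2454 = -1.3361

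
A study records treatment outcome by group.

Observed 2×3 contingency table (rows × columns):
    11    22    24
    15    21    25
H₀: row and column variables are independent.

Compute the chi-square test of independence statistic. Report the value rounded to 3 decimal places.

test statistic = 0.524

Row totals [57, 61], col totals [26, 43, 49], n=118
χ² = (11−12.56)²/12.56 + (22−20.77)²/20.77 + (24−23.67)²/23.67 + (15−13.44)²/13.44 + (21−22.23)²/22.23 + (25−25.33)²/25.33 = 0.5241
df = 2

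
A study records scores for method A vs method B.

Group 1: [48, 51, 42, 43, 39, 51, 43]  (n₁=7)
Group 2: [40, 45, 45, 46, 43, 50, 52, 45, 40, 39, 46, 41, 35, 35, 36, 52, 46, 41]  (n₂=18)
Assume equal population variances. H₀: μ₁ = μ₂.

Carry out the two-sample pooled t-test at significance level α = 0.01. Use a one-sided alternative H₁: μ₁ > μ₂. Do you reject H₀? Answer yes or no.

x̄₁=45.286, s₁=4.716, n₁=7
x̄₂=43.167, s₂=5.250, n₂=18
s_p² = [6·4.716² + 17·5.250²]/23 = 26.1708
SE = √(s_p²·(1/7+1/18)) = 2.2787
t = (45.286−43.167)/2.2787 = 0.9299
df = 23
p-value (one-sided, H₁ greater) = 0.18103
At α=0.01: p ≥ α → fail to reject H₀

reject H₀: no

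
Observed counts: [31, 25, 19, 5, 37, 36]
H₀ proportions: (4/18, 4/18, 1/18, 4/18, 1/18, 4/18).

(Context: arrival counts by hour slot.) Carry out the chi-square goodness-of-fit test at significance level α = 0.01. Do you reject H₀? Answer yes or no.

n = 153; E_i = n·p_i = [34.00, 34.00, 8.50, 34.00, 8.50, 34.00]
χ² = (31−34.00)²/34.00 + (25−34.00)²/34.00 + (19−8.50)²/8.50 + (5−34.00)²/34.00 + (37−8.50)²/8.50 + (36−34.00)²/34.00 = 136.0294
df = 5
p-value (upper-tail) = 0.00000
At α=0.01: p < α → reject H₀

reject H₀: yes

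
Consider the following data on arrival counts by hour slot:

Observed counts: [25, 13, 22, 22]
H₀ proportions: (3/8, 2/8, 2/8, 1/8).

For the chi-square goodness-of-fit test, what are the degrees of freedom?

df = k − 1 = 4 − 1 = 3

degrees of freedom = 3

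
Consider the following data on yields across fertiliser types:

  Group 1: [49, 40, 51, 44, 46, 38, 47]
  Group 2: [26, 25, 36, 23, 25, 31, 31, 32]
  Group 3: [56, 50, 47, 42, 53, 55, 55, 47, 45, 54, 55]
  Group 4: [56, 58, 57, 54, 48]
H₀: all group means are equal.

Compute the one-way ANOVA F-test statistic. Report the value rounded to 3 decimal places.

test statistic = 46.620

Group means [45.00, 28.62, 50.82, 54.60], grand mean 44.387
SSB = Σnᵢ(x̄ᵢ−x̄)² = 2966.643; SSW = ΣΣ(x−x̄ᵢ)² = 572.711
MSB = 2966.643/3 = 988.8812; MSW = 572.711/27 = 21.2115
F = MSB/MSW = 46.6200
df = (3, 27)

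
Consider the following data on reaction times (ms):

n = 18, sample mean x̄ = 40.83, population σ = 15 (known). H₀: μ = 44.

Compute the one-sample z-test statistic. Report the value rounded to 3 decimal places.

test statistic = -0.897

SE = σ/√n = 15/√18 = 3.5355
z = (x̄−μ₀)/SE = (40.83−44)/3.5355 = -0.8966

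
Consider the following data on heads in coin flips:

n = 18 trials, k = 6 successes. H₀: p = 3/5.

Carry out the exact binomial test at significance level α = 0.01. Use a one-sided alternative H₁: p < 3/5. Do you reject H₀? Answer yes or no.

reject H₀: no

Exact binomial: n=18, k=6, p₀=3/5=0.6000
P(X≤6) from Σ C(n,i)·p₀^i·(1−p₀)^(n−i)
p-value (one-sided, H₁ less) = 0.02028
At α=0.01: p ≥ α → fail to reject H₀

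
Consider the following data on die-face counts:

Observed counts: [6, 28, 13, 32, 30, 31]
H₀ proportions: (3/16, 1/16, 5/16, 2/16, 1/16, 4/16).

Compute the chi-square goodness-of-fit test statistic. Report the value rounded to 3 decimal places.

n = 140; E_i = n·p_i = [26.25, 8.75, 43.75, 17.50, 8.75, 35.00]
χ² = (6−26.25)²/26.25 + (28−8.75)²/8.75 + (13−43.75)²/43.75 + (32−17.50)²/17.50 + (30−8.75)²/8.75 + (31−35.00)²/35.00 = 143.6629
df = 5

test statistic = 143.663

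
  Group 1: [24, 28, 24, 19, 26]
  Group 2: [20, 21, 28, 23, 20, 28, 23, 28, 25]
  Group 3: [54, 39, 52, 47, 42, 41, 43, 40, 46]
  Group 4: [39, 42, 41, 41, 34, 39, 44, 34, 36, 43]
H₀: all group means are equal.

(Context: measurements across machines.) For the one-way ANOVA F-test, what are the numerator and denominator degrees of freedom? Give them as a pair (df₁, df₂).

k = 4 groups, N = 33 total
df = (k−1, N−k) = (4−1, 33−4) = (3, 29)

degrees of freedom = [3, 29]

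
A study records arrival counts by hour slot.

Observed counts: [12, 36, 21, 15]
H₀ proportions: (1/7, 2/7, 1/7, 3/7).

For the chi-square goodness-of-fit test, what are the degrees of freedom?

degrees of freedom = 3

df = k − 1 = 4 − 1 = 3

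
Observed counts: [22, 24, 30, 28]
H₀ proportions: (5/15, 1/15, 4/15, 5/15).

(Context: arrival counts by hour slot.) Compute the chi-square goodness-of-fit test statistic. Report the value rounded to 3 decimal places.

test statistic = 48.106

n = 104; E_i = n·p_i = [34.67, 6.93, 27.73, 34.67]
χ² = (22−34.67)²/34.67 + (24−6.93)²/6.93 + (30−27.73)²/27.73 + (28−34.67)²/34.67 = 48.1058
df = 3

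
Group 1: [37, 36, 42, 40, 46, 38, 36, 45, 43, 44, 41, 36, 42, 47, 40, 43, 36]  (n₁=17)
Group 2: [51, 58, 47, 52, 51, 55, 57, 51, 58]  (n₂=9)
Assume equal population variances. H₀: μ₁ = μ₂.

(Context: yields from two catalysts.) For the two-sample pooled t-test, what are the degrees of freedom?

degrees of freedom = 24

df = n₁ + n₂ − 2 = 17 + 9 − 2 = 24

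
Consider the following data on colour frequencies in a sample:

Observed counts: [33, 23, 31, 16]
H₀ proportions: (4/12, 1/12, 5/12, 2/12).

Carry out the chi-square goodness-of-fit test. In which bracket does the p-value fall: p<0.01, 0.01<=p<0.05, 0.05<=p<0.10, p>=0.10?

n = 103; E_i = n·p_i = [34.33, 8.58, 42.92, 17.17]
χ² = (33−34.33)²/34.33 + (23−8.58)²/8.58 + (31−42.92)²/42.92 + (16−17.17)²/17.17 = 27.6544
df = 3
p-value (upper-tail) = 0.00000
→ bracket: p<0.01

p-value bracket: p<0.01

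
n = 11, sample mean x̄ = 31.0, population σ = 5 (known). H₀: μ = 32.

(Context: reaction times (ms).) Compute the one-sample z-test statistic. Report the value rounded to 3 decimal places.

SE = σ/√n = 5/√11 = 1.5076
z = (x̄−μ₀)/SE = (31.0−32)/1.5076 = -0.6633

test statistic = -0.663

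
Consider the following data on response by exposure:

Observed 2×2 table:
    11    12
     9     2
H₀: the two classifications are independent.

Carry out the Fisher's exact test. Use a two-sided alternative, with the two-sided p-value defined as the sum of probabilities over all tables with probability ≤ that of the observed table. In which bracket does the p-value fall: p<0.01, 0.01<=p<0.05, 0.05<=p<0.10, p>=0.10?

Margins: r₁=23, r₂=11, c₁=20, c₂=14, n=34
p_obs = C(23,11)·C(11,9)/C(34,20); sum pmf over tables with pmf ≤ p_obs
p-value (two-sided) = 0.07642
→ bracket: 0.05<=p<0.10

p-value bracket: 0.05<=p<0.10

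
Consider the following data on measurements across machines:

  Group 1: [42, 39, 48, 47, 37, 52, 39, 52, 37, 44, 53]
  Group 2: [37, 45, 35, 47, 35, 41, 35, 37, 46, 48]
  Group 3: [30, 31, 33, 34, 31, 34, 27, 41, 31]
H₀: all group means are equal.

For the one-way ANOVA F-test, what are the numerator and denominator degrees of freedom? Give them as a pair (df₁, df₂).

degrees of freedom = [2, 27]

k = 3 groups, N = 30 total
df = (k−1, N−k) = (3−1, 30−3) = (2, 27)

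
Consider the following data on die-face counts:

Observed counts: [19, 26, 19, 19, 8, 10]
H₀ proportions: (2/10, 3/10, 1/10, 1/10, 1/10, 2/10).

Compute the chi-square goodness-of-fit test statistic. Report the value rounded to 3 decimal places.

n = 101; E_i = n·p_i = [20.20, 30.30, 10.10, 10.10, 10.10, 20.20]
χ² = (19−20.20)²/20.20 + (26−30.30)²/30.30 + (19−10.10)²/10.10 + (19−10.10)²/10.10 + (8−10.10)²/10.10 + (10−20.20)²/20.20 = 21.9538
df = 5

test statistic = 21.954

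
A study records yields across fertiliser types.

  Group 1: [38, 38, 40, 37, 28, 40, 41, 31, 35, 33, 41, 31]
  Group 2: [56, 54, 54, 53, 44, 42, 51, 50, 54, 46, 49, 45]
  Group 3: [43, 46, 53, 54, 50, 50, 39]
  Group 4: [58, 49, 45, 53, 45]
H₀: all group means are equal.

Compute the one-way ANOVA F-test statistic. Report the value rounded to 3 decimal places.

Group means [36.08, 49.83, 47.86, 50.00], grand mean 44.889
SSB = Σnᵢ(x̄ᵢ−x̄)² = 1416.115; SSW = ΣΣ(x−x̄ᵢ)² = 753.440
MSB = 1416.115/3 = 472.0384; MSW = 753.440/32 = 23.5450
F = MSB/MSW = 20.0483
df = (3, 32)

test statistic = 20.048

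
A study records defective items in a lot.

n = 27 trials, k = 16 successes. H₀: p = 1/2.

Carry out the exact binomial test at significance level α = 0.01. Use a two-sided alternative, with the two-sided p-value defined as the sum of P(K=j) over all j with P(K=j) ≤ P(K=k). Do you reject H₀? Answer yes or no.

Exact binomial: n=27, k=16, p₀=1/2=0.5000
P(X=j) = C(n,j)·p₀^j·(1−p₀)^(n−j); p = Σ P(X=j) over j with P(X=j) ≤ P(X=16)
p-value (two-sided) = 0.44207
At α=0.01: p ≥ α → fail to reject H₀

reject H₀: no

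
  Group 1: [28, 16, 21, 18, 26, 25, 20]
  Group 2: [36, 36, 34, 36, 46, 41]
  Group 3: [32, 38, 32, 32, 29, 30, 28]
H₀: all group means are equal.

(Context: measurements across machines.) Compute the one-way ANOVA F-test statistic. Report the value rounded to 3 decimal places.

Group means [22.00, 38.17, 31.57], grand mean 30.200
SSB = Σnᵢ(x̄ᵢ−x̄)² = 864.652; SSW = ΣΣ(x−x̄ᵢ)² = 282.548
MSB = 864.652/2 = 432.3262; MSW = 282.548/17 = 16.6204
F = MSB/MSW = 26.0117
df = (2, 17)

test statistic = 26.012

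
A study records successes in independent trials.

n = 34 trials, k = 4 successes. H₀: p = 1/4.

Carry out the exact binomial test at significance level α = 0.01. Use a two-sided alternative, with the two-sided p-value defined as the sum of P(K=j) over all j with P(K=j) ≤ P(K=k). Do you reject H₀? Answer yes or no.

Exact binomial: n=34, k=4, p₀=1/4=0.2500
P(X=j) = C(n,j)·p₀^j·(1−p₀)^(n−j); p = Σ P(X=j) over j with P(X=j) ≤ P(X=4)
p-value (two-sided) = 0.07720
At α=0.01: p ≥ α → fail to reject H₀

reject H₀: no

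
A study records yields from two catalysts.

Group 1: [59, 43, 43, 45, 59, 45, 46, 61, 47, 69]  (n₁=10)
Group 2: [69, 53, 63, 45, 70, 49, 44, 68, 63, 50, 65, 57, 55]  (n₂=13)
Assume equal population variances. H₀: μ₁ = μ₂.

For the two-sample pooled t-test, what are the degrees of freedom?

degrees of freedom = 21

df = n₁ + n₂ − 2 = 10 + 13 − 2 = 21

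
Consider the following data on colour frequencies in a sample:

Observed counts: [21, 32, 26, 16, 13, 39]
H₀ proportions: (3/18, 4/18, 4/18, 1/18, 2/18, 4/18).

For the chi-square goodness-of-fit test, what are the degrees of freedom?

degrees of freedom = 5

df = k − 1 = 6 − 1 = 5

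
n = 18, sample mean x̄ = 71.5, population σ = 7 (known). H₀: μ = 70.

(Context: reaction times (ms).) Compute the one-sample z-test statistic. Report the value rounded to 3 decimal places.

SE = σ/√n = 7/√18 = 1.6499
z = (x̄−μ₀)/SE = (71.5−70)/1.6499 = 0.9091

test statistic = 0.909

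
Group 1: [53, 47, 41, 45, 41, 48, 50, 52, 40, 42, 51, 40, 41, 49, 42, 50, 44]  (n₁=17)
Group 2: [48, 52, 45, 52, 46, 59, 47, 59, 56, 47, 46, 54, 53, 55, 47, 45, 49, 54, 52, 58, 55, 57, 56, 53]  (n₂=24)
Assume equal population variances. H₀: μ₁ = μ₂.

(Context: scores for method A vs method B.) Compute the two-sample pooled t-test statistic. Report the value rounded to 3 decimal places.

test statistic = -4.268

x̄₁=45.647, s₁=4.595, n₁=17
x̄₂=51.875, s₂=4.609, n₂=24
s_p² = [16·4.595² + 23·4.609²]/39 = 21.1925
SE = √(s_p²·(1/17+1/24)) = 1.4593
t = (45.647−51.875)/1.4593 = -4.2677
df = 39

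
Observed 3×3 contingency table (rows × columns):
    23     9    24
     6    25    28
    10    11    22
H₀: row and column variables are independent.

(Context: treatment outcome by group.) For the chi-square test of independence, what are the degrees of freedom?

df = (r−1)(c−1) = (3−1)·(3−1) = 4

degrees of freedom = 4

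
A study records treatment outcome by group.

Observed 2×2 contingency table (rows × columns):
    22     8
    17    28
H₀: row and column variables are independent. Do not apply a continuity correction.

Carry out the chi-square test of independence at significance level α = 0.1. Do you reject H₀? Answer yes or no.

reject H₀: yes

Row totals [30, 45], col totals [39, 36], n=75
χ² = (22−15.60)²/15.60 + (8−14.40)²/14.40 + (17−23.40)²/23.40 + (28−21.60)²/21.60 = 9.1168
df = 1
p-value (upper-tail) = 0.00253
At α=0.1: p < α → reject H₀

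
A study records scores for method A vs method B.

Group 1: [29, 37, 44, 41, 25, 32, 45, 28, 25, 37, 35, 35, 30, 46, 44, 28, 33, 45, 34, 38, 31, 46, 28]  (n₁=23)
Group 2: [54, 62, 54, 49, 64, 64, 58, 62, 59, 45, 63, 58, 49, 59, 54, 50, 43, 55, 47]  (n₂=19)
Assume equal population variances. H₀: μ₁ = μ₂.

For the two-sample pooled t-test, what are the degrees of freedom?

degrees of freedom = 40

df = n₁ + n₂ − 2 = 23 + 19 − 2 = 40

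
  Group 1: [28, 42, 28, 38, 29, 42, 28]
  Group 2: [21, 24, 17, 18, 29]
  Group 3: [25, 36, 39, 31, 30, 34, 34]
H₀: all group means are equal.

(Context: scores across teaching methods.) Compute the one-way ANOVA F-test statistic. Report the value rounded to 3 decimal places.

Group means [33.57, 21.80, 32.71], grand mean 30.158
SSB = Σnᵢ(x̄ᵢ−x̄)² = 476.583; SSW = ΣΣ(x−x̄ᵢ)² = 493.943
MSB = 476.583/2 = 238.2917; MSW = 493.943/16 = 30.8714
F = MSB/MSW = 7.7188
df = (2, 16)

test statistic = 7.719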